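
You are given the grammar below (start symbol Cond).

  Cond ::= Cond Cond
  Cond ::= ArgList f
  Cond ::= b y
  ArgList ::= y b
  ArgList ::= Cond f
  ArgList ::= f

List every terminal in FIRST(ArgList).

ArgList ::= y b contributes {y}.
From ArgList ::= Cond f: add FIRST(Cond) = { b, f, y }.
ArgList ::= f contributes {f}.
Union: FIRST(ArgList) = { b, f, y }.

{ b, f, y }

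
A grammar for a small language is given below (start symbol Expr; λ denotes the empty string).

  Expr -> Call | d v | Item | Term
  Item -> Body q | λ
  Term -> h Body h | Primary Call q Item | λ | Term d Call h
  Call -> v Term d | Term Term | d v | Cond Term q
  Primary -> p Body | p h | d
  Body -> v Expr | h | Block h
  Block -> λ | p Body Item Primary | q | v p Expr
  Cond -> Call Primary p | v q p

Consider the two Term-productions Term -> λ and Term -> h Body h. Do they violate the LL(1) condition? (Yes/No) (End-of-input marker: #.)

FIRST(λ) = { λ } and FIRST(h Body h) = { h }.
The first alternative is nullable and FOLLOW(Term) = { #, d, h, p, q, v } shares h with FIRST of the second — conflict.

Yes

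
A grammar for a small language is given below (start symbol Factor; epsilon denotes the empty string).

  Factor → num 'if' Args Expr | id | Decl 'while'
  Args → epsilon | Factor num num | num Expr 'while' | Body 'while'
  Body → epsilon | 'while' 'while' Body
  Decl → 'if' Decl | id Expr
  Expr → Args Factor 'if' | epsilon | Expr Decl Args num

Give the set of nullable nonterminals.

{ Args, Body, Expr }

Directly nullable (have an epsilon-production): Args, Body, Expr.
No other nonterminal has a production whose RHS symbols are all nullable.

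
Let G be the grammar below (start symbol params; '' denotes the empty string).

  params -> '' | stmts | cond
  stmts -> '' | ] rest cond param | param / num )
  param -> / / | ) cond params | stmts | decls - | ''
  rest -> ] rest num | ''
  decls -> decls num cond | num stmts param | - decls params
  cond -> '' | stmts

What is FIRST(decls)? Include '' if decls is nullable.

From decls -> decls num cond: add FIRST(decls) = { -, num }.
decls -> num stmts param contributes {num}.
decls -> - decls params contributes {-}.
Union: FIRST(decls) = { -, num }.

{ -, num }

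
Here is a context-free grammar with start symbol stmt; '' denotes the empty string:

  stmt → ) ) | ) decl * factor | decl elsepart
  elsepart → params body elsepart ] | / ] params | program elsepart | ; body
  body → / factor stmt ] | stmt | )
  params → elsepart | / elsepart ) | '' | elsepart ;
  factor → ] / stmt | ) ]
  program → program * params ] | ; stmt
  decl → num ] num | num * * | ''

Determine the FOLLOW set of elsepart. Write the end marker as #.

{ #, ), *, /, ;, ], num }

In stmt → decl elsepart: elsepart is at the end, add FOLLOW(stmt) = { #, ), *, /, ;, ], num }.
In elsepart → params body elsepart ]: add FIRST(]) = { ] }.
In elsepart → program elsepart: elsepart is at the end, add FOLLOW(elsepart) = { #, ), *, /, ;, ], num }.
In params → elsepart: elsepart is at the end, add FOLLOW(params) = { #, ), *, /, ;, ], num }.
In params → / elsepart ): add FIRST()) = { ) }.
In params → elsepart ;: add FIRST(;) = { ; }.
Union: FOLLOW(elsepart) = { #, ), *, /, ;, ], num }.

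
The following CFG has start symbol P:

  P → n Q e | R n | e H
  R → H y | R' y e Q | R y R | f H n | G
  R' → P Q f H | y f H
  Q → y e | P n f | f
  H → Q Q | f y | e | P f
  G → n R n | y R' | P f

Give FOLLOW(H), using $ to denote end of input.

{ $, e, f, n, y }

In P → e H: H is at the end, add FOLLOW(P) = { $, e, f, n, y }.
In R → H y: add FIRST(y) = { y }.
In R → f H n: add FIRST(n) = { n }.
In R' → P Q f H: H is at the end, add FOLLOW(R') = { n, y }.
In R' → y f H: H is at the end, add FOLLOW(R') = { n, y }.
Union: FOLLOW(H) = { $, e, f, n, y }.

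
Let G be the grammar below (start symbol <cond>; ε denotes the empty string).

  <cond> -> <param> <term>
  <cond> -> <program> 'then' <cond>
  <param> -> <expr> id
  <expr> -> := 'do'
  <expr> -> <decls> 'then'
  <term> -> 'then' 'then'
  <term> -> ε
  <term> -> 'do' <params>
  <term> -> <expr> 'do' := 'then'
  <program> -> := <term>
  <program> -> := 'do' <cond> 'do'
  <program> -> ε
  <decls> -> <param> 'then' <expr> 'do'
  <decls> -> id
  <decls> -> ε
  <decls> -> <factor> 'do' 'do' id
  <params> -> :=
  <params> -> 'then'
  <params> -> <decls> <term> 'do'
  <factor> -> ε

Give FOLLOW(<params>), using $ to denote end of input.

In <term> -> 'do' <params>: <params> is at the end, add FOLLOW(<term>) = { $, 'do', 'then' }.
Union: FOLLOW(<params>) = { $, 'do', 'then' }.

{ $, 'do', 'then' }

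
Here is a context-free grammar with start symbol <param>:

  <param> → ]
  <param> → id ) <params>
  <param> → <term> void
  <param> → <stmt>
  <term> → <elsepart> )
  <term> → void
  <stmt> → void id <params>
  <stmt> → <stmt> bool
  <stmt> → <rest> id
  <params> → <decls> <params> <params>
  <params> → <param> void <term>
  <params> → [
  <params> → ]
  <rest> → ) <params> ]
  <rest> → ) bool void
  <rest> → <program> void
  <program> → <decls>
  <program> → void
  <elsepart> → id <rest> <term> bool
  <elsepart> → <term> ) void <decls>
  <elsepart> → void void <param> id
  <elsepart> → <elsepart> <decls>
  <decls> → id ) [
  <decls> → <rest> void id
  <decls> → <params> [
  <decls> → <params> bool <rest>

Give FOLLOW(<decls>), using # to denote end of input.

In <params> → <decls> <params> <params>: add FIRST(<params> <params>) = { ), [, ], id, void }.
In <program> → <decls>: <decls> is at the end, add FOLLOW(<program>) = { void }.
In <elsepart> → <term> ) void <decls>: <decls> is at the end, add FOLLOW(<elsepart>) = { ), [, ], id, void }.
In <elsepart> → <elsepart> <decls>: <decls> is at the end, add FOLLOW(<elsepart>) = { ), [, ], id, void }.
Union: FOLLOW(<decls>) = { ), [, ], id, void }.

{ ), [, ], id, void }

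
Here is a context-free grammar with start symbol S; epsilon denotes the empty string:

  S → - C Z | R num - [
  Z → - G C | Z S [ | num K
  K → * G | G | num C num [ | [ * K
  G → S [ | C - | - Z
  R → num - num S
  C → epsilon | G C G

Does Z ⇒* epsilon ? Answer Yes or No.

No

Nullable nonterminals: C.
No production of Z has an RHS whose symbols are all nullable, so Z is not nullable.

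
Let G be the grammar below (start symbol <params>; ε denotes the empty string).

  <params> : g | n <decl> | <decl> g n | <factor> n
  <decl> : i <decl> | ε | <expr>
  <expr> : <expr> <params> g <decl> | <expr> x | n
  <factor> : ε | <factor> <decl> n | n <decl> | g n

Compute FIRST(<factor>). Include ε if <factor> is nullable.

{ g, i, n, ε }

<factor> : ε contributes ε.
From <factor> : <factor> <decl> n: <factor>, <decl> nullable, take FIRST(<factor>) ∪ FIRST(<decl>) ∪ {n} = { g, i, n }.
<factor> : n <decl> contributes {n}.
<factor> : g n contributes {g}.
Union: FIRST(<factor>) = { g, i, n, ε }.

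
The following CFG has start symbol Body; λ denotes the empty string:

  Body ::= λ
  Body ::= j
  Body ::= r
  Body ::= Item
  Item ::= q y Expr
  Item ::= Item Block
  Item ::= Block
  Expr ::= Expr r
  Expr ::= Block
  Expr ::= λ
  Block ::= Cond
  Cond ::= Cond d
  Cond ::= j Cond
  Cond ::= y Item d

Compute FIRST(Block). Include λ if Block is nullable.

{ j, y }

From Block ::= Cond: add FIRST(Cond) = { j, y }.
Union: FIRST(Block) = { j, y }.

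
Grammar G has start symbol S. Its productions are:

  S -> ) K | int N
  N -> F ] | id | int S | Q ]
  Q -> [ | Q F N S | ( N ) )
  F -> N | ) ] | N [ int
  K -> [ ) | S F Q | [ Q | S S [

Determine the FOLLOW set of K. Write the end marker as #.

{ #, (, ), [, ], id, int }

In S -> ) K: K is at the end, add FOLLOW(S) = { #, (, ), [, ], id, int }.
Union: FOLLOW(K) = { #, (, ), [, ], id, int }.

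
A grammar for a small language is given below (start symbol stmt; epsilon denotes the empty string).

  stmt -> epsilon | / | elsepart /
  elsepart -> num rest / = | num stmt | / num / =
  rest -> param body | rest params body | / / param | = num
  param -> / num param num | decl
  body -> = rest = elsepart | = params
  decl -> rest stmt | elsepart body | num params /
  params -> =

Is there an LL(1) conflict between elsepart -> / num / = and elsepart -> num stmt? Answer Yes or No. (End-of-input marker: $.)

No

FIRST(/ num / =) = { / } and FIRST(num stmt) = { num }.
The FIRST sets are disjoint and neither alternative is nullable — no conflict.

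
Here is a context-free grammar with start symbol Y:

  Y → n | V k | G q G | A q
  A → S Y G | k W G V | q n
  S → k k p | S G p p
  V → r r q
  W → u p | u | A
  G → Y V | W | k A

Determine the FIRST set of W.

{ k, q, u }

W → u p contributes {u}.
W → u contributes {u}.
From W → A: add FIRST(A) = { k, q }.
Union: FIRST(W) = { k, q, u }.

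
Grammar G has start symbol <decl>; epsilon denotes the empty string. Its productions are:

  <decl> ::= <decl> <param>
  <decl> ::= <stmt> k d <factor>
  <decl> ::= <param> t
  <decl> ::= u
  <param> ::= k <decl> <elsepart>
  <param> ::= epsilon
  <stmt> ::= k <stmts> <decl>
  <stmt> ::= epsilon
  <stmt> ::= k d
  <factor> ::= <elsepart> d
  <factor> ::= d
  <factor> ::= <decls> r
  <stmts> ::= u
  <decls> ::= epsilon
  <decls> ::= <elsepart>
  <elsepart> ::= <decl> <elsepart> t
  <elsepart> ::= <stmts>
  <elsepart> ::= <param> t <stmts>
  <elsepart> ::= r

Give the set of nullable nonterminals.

Directly nullable (have an epsilon-production): <param>, <stmt>, <decls>.
No other nonterminal has a production whose RHS symbols are all nullable.

{ <decls>, <param>, <stmt> }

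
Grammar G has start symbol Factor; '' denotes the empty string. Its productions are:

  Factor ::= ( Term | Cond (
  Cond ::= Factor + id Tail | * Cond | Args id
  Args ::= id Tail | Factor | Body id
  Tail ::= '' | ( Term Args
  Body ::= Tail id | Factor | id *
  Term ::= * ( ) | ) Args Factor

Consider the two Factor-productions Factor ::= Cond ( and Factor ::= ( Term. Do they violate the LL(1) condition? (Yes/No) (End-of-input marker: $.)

Yes

FIRST(Cond () = { (, *, id } and FIRST(( Term) = { ( }.
Both contain (, so the two alternatives are not disjoint — LL(1) conflict.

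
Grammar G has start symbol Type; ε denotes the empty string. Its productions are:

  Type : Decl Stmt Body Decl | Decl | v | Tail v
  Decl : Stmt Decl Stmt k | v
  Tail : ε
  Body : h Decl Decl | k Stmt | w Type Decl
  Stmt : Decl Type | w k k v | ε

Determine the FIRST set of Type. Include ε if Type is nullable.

From Type : Decl Stmt Body Decl: add FIRST(Decl) = { v, w }.
From Type : Decl: add FIRST(Decl) = { v, w }.
Type : v contributes {v}.
From Type : Tail v: Tail nullable, take FIRST(Tail) ∪ {v} = { v }.
Union: FIRST(Type) = { v, w }.

{ v, w }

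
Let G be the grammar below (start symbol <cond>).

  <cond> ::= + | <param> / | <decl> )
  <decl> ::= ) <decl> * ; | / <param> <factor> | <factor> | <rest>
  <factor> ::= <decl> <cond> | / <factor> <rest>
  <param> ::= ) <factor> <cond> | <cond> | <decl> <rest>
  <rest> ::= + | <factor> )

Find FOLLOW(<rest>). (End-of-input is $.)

{ ), *, +, / }

In <decl> ::= <rest>: <rest> is at the end, add FOLLOW(<decl>) = { ), *, +, / }.
In <factor> ::= / <factor> <rest>: <rest> is at the end, add FOLLOW(<factor>) = { ), *, +, / }.
In <param> ::= <decl> <rest>: <rest> is at the end, add FOLLOW(<param>) = { ), +, / }.
Union: FOLLOW(<rest>) = { ), *, +, / }.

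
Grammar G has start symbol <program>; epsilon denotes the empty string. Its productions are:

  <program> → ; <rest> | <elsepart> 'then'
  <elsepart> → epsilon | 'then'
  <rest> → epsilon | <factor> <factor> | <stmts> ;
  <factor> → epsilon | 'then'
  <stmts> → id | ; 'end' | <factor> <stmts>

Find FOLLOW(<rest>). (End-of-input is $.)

In <program> → ; <rest>: <rest> is at the end, add FOLLOW(<program>) = { $ }.
Union: FOLLOW(<rest>) = { $ }.

{ $ }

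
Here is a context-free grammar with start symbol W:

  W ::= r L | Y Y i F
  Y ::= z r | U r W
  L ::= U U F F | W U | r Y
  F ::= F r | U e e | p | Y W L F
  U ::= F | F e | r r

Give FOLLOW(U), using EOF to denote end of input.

{ EOF, e, i, p, r, z }

In Y ::= U r W: add FIRST(r W) = { r }.
In L ::= U U F F: add FIRST(U F F) = { p, r, z }.
In L ::= U U F F: add FIRST(F F) = { p, r, z }.
In L ::= W U: U is at the end, add FOLLOW(L) = { EOF, i, p, r, z }.
In F ::= U e e: add FIRST(e e) = { e }.
Union: FOLLOW(U) = { EOF, e, i, p, r, z }.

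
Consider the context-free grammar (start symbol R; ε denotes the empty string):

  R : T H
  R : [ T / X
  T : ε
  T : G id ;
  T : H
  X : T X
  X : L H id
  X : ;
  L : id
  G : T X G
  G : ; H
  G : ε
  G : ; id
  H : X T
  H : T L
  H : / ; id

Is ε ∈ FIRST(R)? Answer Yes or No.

No

Nullable nonterminals: G, T.
No production of R has an RHS whose symbols are all nullable, so R is not nullable.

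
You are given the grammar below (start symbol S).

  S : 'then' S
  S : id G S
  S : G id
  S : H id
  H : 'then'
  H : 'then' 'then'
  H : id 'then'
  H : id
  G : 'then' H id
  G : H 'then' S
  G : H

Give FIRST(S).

{ 'then', id }

S : 'then' S contributes {'then'}.
S : id G S contributes {id}.
From S : G id: add FIRST(G) = { 'then', id }.
From S : H id: add FIRST(H) = { 'then', id }.
Union: FIRST(S) = { 'then', id }.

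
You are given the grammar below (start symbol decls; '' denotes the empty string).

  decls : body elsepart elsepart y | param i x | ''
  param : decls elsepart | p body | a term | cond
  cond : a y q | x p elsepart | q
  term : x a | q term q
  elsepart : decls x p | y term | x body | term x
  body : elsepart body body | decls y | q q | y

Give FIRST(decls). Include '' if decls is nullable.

{ a, p, q, x, y, '' }

From decls : body elsepart elsepart y: add FIRST(body) = { a, p, q, x, y }.
From decls : param i x: add FIRST(param) = { a, p, q, x, y }.
decls : '' contributes ''.
Union: FIRST(decls) = { a, p, q, x, y, '' }.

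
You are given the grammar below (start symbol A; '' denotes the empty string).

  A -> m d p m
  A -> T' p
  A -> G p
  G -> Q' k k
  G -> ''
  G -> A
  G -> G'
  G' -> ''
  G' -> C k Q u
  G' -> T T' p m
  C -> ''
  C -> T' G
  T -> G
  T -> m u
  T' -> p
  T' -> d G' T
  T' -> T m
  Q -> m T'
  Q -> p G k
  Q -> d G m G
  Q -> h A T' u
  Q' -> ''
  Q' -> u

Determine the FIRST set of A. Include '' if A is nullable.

{ d, k, m, p, u }

A -> m d p m contributes {m}.
From A -> T' p: add FIRST(T') = { d, k, m, p, u }.
From A -> G p: G nullable, take FIRST(G) ∪ {p} = { d, k, m, p, u }.
Union: FIRST(A) = { d, k, m, p, u }.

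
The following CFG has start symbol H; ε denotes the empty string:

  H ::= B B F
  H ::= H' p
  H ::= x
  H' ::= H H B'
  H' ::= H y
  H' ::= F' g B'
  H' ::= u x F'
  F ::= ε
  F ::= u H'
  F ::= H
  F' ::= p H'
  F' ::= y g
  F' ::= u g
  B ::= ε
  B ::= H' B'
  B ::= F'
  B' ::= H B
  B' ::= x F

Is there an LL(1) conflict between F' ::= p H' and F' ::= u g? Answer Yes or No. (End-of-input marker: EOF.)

No

FIRST(p H') = { p } and FIRST(u g) = { u }.
The FIRST sets are disjoint and neither alternative is nullable — no conflict.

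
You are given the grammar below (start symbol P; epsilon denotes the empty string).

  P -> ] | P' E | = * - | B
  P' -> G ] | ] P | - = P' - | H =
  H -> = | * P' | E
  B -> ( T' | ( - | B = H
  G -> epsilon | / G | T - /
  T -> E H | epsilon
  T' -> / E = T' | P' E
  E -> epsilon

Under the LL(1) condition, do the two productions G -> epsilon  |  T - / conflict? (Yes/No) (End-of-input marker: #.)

No

FIRST(epsilon) = { epsilon } and FIRST(T - /) = { *, -, = }.
The first is nullable but FOLLOW(G) = { ] } is disjoint from FIRST of the second.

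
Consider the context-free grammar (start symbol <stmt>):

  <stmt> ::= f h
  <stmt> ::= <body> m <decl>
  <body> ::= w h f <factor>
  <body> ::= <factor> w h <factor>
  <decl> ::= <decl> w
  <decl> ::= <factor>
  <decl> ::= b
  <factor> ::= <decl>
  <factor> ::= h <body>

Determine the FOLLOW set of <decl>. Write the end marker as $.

In <stmt> ::= <body> m <decl>: <decl> is at the end, add FOLLOW(<stmt>) = { $ }.
In <decl> ::= <decl> w: add FIRST(w) = { w }.
In <factor> ::= <decl>: <decl> is at the end, add FOLLOW(<factor>) = { $, m, w }.
Union: FOLLOW(<decl>) = { $, m, w }.

{ $, m, w }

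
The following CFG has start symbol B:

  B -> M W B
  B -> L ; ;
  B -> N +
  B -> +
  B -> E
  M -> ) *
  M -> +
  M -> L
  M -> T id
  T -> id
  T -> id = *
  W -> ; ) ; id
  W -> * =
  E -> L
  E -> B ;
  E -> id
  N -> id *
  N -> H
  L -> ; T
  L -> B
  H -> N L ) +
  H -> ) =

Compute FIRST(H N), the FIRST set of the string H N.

{ ), id }

Add FIRST(H) = { ), id }; H is not nullable, stop.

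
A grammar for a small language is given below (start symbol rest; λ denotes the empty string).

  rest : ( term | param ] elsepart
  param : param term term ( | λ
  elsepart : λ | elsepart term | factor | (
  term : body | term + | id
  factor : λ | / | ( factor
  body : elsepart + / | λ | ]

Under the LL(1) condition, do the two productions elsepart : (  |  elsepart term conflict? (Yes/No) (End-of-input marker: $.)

FIRST(() = { ( } and FIRST(elsepart term) = { (, +, /, ], id, λ }.
Both contain (, so the two alternatives are not disjoint — LL(1) conflict.

Yes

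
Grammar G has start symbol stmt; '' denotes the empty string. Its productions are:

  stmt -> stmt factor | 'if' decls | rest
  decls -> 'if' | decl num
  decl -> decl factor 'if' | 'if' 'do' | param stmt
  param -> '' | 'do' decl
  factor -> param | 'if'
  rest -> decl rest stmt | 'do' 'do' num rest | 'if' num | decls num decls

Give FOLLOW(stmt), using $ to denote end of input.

{ $, 'do', 'if', num }

stmt is the start symbol, so $ ∈ FOLLOW(stmt).
In stmt -> stmt factor: add FIRST(factor)\{''} = { 'do', 'if' }.
  Since factor is nullable, also add FOLLOW(stmt) = { $, 'do', 'if', num }.
In decl -> param stmt: stmt is at the end, add FOLLOW(decl) = { $, 'do', 'if', num }.
In rest -> decl rest stmt: stmt is at the end, add FOLLOW(rest) = { $, 'do', 'if', num }.
Union: FOLLOW(stmt) = { $, 'do', 'if', num }.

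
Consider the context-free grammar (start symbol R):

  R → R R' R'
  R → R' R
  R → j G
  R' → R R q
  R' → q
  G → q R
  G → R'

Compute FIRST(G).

{ j, q }

G → q R contributes {q}.
From G → R': add FIRST(R') = { j, q }.
Union: FIRST(G) = { j, q }.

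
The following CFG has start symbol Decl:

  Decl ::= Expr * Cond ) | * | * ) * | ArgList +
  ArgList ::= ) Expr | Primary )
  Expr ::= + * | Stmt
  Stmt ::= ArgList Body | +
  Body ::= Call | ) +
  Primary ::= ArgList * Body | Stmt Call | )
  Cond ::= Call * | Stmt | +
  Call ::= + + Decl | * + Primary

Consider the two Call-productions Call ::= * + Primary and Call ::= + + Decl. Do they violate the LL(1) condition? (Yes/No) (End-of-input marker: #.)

FIRST(* + Primary) = { * } and FIRST(+ + Decl) = { + }.
The FIRST sets are disjoint and neither alternative is nullable — no conflict.

No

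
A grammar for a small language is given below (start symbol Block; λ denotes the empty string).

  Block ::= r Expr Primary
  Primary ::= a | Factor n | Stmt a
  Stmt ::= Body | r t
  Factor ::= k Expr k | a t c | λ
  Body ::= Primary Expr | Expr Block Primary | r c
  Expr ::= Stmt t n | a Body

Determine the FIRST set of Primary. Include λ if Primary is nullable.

{ a, k, n, r }

Primary ::= a contributes {a}.
From Primary ::= Factor n: Factor nullable, take FIRST(Factor) ∪ {n} = { a, k, n }.
From Primary ::= Stmt a: add FIRST(Stmt) = { a, k, n, r }.
Union: FIRST(Primary) = { a, k, n, r }.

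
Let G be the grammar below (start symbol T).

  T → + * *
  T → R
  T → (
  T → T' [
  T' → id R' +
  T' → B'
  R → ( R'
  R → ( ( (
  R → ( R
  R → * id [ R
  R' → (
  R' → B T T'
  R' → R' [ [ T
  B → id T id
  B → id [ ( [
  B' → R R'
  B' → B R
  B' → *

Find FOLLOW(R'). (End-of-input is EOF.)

In T' → id R' +: add FIRST(+) = { + }.
In R → ( R': R' is at the end, add FOLLOW(R) = { EOF, (, *, +, [, id }.
In R' → R' [ [ T: add FIRST([ [ T) = { [ }.
In B' → R R': R' is at the end, add FOLLOW(B') = { EOF, (, *, +, [, id }.
Union: FOLLOW(R') = { EOF, (, *, +, [, id }.

{ EOF, (, *, +, [, id }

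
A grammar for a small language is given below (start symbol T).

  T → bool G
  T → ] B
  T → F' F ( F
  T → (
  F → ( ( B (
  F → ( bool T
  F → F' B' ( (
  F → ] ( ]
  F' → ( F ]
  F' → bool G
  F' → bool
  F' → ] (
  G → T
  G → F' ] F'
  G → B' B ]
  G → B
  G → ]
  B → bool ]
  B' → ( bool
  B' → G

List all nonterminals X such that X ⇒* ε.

{ } (none)

No nonterminal has an empty production or an RHS whose symbols are all nullable.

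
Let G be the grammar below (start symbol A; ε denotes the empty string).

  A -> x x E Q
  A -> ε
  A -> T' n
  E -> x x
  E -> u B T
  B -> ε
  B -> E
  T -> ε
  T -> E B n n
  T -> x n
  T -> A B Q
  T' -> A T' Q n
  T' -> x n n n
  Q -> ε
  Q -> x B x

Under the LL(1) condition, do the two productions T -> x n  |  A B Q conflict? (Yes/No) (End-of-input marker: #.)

FIRST(x n) = { x } and FIRST(A B Q) = { u, x, ε }.
Both contain x, so the two alternatives are not disjoint — LL(1) conflict.

Yes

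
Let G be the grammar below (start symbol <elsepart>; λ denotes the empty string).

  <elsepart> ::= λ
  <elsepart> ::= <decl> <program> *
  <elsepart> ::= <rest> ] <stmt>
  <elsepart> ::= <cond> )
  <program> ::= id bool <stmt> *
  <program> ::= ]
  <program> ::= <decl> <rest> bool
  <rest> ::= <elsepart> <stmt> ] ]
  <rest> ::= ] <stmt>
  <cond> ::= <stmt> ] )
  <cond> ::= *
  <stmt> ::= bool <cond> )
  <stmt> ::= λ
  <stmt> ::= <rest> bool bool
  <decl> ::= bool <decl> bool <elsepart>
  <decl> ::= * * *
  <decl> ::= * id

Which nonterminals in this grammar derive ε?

{ <elsepart>, <stmt> }

Directly nullable (have an λ-production): <elsepart>, <stmt>.
No other nonterminal has a production whose RHS symbols are all nullable.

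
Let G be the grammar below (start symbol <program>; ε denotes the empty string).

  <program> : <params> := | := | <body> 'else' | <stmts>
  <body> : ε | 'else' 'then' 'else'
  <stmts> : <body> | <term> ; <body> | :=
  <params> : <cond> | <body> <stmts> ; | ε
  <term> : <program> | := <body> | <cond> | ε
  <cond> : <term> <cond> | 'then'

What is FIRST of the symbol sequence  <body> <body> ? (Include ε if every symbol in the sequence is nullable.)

{ 'else', ε }

Add FIRST(<body>)\{ε} = { 'else' }; <body> is nullable, continue.
Add FIRST(<body>)\{ε} = { 'else' }; <body> is nullable, continue.
Every symbol is nullable, so include ε.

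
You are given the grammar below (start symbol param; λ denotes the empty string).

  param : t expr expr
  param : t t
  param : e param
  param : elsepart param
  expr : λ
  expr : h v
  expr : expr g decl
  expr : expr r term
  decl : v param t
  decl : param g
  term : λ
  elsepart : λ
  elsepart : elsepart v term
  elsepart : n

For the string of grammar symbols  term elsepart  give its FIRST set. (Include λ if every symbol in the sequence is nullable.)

{ n, v, λ }

Add FIRST(term)\{λ} = {  }; term is nullable, continue.
Add FIRST(elsepart)\{λ} = { n, v }; elsepart is nullable, continue.
Every symbol is nullable, so include λ.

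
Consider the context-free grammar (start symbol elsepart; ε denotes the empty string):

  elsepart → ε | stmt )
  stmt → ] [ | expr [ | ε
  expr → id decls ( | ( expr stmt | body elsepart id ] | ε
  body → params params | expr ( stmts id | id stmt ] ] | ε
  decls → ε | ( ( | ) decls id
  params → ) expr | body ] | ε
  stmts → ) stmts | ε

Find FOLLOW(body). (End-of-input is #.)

In expr → body elsepart id ]: add FIRST(elsepart id ]) = { (, ), [, ], id }.
In params → body ]: add FIRST(]) = { ] }.
Union: FOLLOW(body) = { (, ), [, ], id }.

{ (, ), [, ], id }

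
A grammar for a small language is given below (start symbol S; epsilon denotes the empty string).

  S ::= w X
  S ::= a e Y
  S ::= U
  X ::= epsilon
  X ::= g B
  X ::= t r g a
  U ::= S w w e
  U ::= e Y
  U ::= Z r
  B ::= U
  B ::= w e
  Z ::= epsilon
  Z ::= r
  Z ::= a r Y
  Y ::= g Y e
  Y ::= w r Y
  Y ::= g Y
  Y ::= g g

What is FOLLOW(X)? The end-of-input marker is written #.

{ #, w }

In S ::= w X: X is at the end, add FOLLOW(S) = { #, w }.
Union: FOLLOW(X) = { #, w }.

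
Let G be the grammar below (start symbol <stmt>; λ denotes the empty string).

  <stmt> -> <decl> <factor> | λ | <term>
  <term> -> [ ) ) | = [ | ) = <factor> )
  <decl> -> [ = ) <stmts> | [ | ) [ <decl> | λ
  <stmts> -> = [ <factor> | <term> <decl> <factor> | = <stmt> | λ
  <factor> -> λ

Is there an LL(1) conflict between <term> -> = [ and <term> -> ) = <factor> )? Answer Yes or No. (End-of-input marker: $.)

No

FIRST(= [) = { = } and FIRST() = <factor> )) = { ) }.
The FIRST sets are disjoint and neither alternative is nullable — no conflict.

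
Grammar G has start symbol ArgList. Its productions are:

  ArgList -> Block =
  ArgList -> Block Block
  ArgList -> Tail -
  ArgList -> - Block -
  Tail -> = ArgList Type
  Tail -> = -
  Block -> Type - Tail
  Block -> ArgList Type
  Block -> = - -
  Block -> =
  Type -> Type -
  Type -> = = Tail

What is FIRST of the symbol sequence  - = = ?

{ - }

- is a terminal; add {-} and stop.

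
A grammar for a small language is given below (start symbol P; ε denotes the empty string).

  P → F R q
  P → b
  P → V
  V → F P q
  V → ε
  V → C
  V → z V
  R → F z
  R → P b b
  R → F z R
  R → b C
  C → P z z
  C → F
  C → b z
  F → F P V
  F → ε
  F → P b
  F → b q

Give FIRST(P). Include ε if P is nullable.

{ b, q, z, ε }

From P → F R q: F nullable, take FIRST(F) ∪ FIRST(R) = { b, q, z }.
P → b contributes {b}.
From P → V: add FIRST(V) = { b, q, z, ε } (including ε since V is nullable).
Union: FIRST(P) = { b, q, z, ε }.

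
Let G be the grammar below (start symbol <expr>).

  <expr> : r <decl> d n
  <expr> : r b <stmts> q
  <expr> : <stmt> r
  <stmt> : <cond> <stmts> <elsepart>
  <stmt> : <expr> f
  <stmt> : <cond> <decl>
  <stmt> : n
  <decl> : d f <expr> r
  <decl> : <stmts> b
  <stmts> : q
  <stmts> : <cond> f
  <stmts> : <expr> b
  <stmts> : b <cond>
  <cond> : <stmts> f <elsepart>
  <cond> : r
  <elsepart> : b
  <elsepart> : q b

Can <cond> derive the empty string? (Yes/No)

No

No nonterminal in this grammar is nullable.
No production of <cond> has an RHS whose symbols are all nullable, so <cond> is not nullable.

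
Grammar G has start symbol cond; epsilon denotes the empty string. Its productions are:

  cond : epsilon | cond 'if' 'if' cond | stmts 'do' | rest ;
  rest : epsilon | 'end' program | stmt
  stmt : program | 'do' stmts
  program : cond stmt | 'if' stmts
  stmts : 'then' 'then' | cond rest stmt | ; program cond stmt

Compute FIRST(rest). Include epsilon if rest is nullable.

rest : epsilon contributes epsilon.
rest : 'end' program contributes {'end'}.
From rest : stmt: add FIRST(stmt) = { 'do', 'end', 'if', 'then', ; }.
Union: FIRST(rest) = { 'do', 'end', 'if', 'then', ;, epsilon }.

{ 'do', 'end', 'if', 'then', ;, epsilon }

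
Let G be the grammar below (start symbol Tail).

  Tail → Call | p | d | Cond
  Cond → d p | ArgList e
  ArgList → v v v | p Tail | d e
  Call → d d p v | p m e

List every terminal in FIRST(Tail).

{ d, p, v }

From Tail → Call: add FIRST(Call) = { d, p }.
Tail → p contributes {p}.
Tail → d contributes {d}.
From Tail → Cond: add FIRST(Cond) = { d, p, v }.
Union: FIRST(Tail) = { d, p, v }.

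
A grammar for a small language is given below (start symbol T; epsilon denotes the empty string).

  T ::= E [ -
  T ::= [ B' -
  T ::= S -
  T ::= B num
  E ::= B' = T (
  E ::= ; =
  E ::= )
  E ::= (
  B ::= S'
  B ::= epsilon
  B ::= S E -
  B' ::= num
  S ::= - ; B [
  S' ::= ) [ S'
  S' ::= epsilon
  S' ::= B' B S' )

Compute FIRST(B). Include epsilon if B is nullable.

{ ), -, num, epsilon }

From B ::= S': add FIRST(S') = { ), num, epsilon } (including epsilon since S' is nullable).
B ::= epsilon contributes epsilon.
From B ::= S E -: add FIRST(S) = { - }.
Union: FIRST(B) = { ), -, num, epsilon }.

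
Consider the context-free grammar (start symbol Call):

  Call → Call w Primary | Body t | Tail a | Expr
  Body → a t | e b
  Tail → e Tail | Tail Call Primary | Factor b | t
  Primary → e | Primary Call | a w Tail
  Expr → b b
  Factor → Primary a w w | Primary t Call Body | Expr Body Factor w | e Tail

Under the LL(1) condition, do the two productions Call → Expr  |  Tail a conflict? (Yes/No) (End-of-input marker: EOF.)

Yes

FIRST(Expr) = { b } and FIRST(Tail a) = { a, b, e, t }.
Both contain b, so the two alternatives are not disjoint — LL(1) conflict.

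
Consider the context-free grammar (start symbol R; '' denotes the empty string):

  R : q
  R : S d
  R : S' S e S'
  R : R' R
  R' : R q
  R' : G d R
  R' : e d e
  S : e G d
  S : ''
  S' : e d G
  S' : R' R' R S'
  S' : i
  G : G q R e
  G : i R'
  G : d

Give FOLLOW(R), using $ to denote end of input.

{ $, d, e, i, q }

R is the start symbol, so $ ∈ FOLLOW(R).
In R : R' R: R is at the end, add FOLLOW(R) = { $, d, e, i, q }.
In R' : R q: add FIRST(q) = { q }.
In R' : G d R: R is at the end, add FOLLOW(R') = { $, d, e, i, q }.
In S' : R' R' R S': add FIRST(S') = { d, e, i, q }.
In G : G q R e: add FIRST(e) = { e }.
Union: FOLLOW(R) = { $, d, e, i, q }.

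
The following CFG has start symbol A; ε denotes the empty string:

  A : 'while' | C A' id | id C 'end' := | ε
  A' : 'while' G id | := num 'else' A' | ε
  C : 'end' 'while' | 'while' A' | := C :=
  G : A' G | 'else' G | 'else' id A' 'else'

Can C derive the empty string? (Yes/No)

Nullable nonterminals: A, A'.
No production of C has an RHS whose symbols are all nullable, so C is not nullable.

No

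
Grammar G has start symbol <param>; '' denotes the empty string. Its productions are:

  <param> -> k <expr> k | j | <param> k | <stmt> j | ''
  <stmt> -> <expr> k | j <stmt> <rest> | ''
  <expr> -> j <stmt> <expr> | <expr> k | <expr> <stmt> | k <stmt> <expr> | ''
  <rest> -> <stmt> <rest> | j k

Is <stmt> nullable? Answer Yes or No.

Yes

<stmt> has an ''-production, so <stmt> ⇒ ''.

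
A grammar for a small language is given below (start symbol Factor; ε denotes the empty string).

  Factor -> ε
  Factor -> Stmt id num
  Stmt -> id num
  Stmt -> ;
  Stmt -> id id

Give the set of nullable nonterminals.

{ Factor }

Directly nullable (have an ε-production): Factor.
No other nonterminal has a production whose RHS symbols are all nullable.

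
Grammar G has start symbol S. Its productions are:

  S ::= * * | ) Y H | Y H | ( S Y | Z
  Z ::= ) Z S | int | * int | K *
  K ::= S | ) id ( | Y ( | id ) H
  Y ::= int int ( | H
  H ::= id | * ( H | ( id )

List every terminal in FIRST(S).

{ (, ), *, id, int }

S ::= * * contributes {*}.
S ::= ) Y H contributes {)}.
From S ::= Y H: add FIRST(Y) = { (, *, id, int }.
S ::= ( S Y contributes {(}.
From S ::= Z: add FIRST(Z) = { (, ), *, id, int }.
Union: FIRST(S) = { (, ), *, id, int }.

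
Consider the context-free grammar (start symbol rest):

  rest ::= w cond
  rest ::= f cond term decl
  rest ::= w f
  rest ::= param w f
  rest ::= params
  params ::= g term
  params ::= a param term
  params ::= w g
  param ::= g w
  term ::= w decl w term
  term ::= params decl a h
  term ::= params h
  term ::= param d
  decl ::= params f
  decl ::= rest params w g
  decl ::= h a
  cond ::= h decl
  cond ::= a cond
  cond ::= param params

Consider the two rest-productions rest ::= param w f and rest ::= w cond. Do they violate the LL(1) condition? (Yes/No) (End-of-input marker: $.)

No

FIRST(param w f) = { g } and FIRST(w cond) = { w }.
The FIRST sets are disjoint and neither alternative is nullable — no conflict.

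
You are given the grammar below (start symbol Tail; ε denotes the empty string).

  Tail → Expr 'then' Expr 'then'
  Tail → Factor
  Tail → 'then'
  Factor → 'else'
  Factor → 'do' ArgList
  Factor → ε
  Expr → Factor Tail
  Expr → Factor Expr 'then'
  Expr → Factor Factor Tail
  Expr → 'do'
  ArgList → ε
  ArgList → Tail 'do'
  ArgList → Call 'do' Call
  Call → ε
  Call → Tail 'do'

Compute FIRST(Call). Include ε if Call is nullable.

Call → ε contributes ε.
From Call → Tail 'do': Tail nullable, take FIRST(Tail) ∪ {'do'} = { 'do', 'else', 'then' }.
Union: FIRST(Call) = { 'do', 'else', 'then', ε }.

{ 'do', 'else', 'then', ε }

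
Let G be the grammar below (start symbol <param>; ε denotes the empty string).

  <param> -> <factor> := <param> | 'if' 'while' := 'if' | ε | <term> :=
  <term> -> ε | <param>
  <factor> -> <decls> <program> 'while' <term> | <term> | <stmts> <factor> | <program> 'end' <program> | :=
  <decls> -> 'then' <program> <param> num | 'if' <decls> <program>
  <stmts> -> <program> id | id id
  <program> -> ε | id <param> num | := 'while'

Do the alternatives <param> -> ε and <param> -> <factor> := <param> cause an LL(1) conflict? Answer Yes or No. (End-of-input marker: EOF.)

FIRST(ε) = { ε } and FIRST(<factor> := <param>) = { 'end', 'if', 'then', :=, id }.
The first alternative is nullable and FOLLOW(<param>) = { EOF, :=, num } shares := with FIRST of the second — conflict.

Yes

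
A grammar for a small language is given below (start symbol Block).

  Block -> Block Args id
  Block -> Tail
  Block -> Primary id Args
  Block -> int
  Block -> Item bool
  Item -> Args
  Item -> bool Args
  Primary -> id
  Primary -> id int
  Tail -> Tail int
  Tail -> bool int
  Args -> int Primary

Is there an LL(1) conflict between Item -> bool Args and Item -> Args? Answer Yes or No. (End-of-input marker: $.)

FIRST(bool Args) = { bool } and FIRST(Args) = { int }.
The FIRST sets are disjoint and neither alternative is nullable — no conflict.

No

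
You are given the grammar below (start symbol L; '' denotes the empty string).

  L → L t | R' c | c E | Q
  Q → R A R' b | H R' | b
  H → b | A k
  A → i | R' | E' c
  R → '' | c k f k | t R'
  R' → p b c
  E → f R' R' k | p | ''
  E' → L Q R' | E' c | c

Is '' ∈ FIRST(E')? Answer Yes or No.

Nullable nonterminals: E, R.
No production of E' has an RHS whose symbols are all nullable, so E' is not nullable.

No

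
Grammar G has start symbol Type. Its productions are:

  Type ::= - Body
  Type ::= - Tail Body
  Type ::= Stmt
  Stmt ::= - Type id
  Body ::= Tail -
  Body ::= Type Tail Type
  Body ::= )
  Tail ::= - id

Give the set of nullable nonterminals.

{ } (none)

No nonterminal has an empty production or an RHS whose symbols are all nullable.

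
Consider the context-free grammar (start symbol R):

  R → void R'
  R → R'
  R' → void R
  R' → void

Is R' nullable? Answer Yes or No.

No nonterminal in this grammar is nullable.
No production of R' has an RHS whose symbols are all nullable, so R' is not nullable.

No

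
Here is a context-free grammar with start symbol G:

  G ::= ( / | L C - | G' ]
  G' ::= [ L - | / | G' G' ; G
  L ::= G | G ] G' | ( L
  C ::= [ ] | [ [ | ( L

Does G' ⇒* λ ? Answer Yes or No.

No nonterminal in this grammar is nullable.
No production of G' has an RHS whose symbols are all nullable, so G' is not nullable.

No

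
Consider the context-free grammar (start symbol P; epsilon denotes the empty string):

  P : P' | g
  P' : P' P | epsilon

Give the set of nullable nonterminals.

Directly nullable (have an epsilon-production): P'.
P : P' with every symbol nullable, so P is nullable.

{ P, P' }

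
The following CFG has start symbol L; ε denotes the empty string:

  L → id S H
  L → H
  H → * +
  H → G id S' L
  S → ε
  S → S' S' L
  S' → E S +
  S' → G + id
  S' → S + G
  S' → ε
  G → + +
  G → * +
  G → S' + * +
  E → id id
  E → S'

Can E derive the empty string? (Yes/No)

E → S' and each of S' is nullable, so E ⇒* ε.

Yes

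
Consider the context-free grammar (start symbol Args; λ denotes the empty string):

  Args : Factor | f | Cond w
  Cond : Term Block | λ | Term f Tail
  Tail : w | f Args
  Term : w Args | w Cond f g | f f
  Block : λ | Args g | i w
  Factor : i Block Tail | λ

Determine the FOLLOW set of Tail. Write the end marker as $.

{ $, f, g, i, w }

In Cond : Term f Tail: Tail is at the end, add FOLLOW(Cond) = { f, w }.
In Factor : i Block Tail: Tail is at the end, add FOLLOW(Factor) = { $, f, g, i, w }.
Union: FOLLOW(Tail) = { $, f, g, i, w }.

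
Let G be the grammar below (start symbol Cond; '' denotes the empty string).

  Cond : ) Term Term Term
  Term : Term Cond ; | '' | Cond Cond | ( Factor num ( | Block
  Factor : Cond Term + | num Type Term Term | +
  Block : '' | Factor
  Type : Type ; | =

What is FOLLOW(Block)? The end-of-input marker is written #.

In Term : Block: Block is at the end, add FOLLOW(Term) = { #, (, ), +, ;, num }.
Union: FOLLOW(Block) = { #, (, ), +, ;, num }.

{ #, (, ), +, ;, num }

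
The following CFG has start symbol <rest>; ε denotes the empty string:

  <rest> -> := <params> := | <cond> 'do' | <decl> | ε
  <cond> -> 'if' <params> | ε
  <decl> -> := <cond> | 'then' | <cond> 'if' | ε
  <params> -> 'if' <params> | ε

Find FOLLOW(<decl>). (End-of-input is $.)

In <rest> -> <decl>: <decl> is at the end, add FOLLOW(<rest>) = { $ }.
Union: FOLLOW(<decl>) = { $ }.

{ $ }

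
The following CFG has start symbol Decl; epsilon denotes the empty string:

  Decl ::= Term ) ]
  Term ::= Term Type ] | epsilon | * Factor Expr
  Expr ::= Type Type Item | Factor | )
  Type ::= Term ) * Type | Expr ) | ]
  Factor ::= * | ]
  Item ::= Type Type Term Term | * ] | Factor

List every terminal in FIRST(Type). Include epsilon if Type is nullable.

From Type ::= Term ) * Type: Term nullable, take FIRST(Term) ∪ {)} = { ), *, ] }.
From Type ::= Expr ): add FIRST(Expr) = { ), *, ] }.
Type ::= ] contributes {]}.
Union: FIRST(Type) = { ), *, ] }.

{ ), *, ] }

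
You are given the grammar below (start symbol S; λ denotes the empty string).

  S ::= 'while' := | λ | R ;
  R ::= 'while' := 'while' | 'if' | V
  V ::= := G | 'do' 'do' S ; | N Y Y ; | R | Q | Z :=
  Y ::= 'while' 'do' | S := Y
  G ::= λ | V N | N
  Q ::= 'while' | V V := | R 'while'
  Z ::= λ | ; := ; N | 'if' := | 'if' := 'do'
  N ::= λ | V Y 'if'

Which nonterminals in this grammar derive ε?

{ G, N, S, Z }

Directly nullable (have an λ-production): S, G, Z, N.
No other nonterminal has a production whose RHS symbols are all nullable.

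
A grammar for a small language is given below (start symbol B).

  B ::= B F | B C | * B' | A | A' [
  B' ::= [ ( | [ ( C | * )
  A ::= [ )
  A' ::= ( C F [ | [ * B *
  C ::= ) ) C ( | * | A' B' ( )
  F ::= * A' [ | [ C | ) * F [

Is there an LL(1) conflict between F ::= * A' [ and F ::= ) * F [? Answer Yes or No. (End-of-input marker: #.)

No

FIRST(* A' [) = { * } and FIRST() * F [) = { ) }.
The FIRST sets are disjoint and neither alternative is nullable — no conflict.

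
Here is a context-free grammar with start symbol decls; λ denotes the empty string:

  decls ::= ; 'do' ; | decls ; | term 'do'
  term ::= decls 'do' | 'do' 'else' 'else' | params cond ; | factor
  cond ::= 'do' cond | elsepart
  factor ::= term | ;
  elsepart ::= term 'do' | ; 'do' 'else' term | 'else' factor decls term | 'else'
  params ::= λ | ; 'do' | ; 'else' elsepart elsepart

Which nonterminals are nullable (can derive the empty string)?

Directly nullable (have an λ-production): params.
No other nonterminal has a production whose RHS symbols are all nullable.

{ params }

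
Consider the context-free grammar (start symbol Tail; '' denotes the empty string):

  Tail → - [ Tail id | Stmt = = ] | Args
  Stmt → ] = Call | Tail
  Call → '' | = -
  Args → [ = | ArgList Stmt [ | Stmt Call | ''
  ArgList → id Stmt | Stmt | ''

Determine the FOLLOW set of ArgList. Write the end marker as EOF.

In Args → ArgList Stmt [: add FIRST(Stmt [) = { -, =, [, ], id }.
Union: FOLLOW(ArgList) = { -, =, [, ], id }.

{ -, =, [, ], id }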